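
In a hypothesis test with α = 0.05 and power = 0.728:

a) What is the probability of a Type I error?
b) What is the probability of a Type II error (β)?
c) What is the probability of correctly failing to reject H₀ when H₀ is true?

Answer: a) 0.05, b) 0.272, c) 0.95

Derivation:
a) Type I error probability = α = 0.05
b) Power = P(reject H₀ | H₁ true) = 1 - β = 0.728, so Type II error probability = β = 1 - Power = 0.272
c) P(fail to reject H₀ | H₀ true) = 1 - α = 0.95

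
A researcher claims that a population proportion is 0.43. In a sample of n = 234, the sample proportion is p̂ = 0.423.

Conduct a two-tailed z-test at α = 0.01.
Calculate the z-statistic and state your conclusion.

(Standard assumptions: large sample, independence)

H₀: p = 0.43, H₁: p ≠ 0.43
Standard error: SE = √(p₀(1-p₀)/n) = √(0.43×0.57/234) = 0.032364
z-statistic: z = (p̂ - p₀)/SE = (0.423 - 0.43)/0.032364 = -0.2163
Critical value: z_0.005 = ±2.576
p-value = 0.8288
Decision: fail to reject H₀ at α = 0.01

Answer: z = -0.2163, fail to reject H₀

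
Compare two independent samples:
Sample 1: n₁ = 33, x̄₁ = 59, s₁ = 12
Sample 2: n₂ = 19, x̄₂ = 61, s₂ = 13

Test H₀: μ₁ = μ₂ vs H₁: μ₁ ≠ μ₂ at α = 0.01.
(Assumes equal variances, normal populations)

Answer: t = -0.5615, fail to reject H₀

Derivation:
Pooled variance: s²_p = [32×12² + 18×13²]/(50) = 153.0000
s_p = 12.3693
SE = s_p×√(1/n₁ + 1/n₂) = 12.3693×√(1/33 + 1/19) = 3.5622
t = (x̄₁ - x̄₂)/SE = (59 - 61)/3.5622 = -0.5615
df = 50, t-critical = ±2.678
Decision: fail to reject H₀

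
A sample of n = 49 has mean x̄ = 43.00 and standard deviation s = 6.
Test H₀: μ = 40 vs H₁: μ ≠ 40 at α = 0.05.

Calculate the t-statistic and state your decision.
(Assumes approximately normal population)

Answer: t = 3.5002, reject H₀

Derivation:
df = n - 1 = 48
SE = s/√n = 6/√49 = 0.8571
t = (x̄ - μ₀)/SE = (43.00 - 40)/0.8571 = 3.5002
Critical value: t_{0.025,48} = ±2.011
p-value ≈ 0.0010
Decision: reject H₀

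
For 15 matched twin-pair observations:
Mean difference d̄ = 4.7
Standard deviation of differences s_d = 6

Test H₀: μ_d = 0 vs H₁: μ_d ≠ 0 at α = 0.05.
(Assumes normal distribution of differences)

Answer: t = 3.0338, reject H₀

Derivation:
df = n - 1 = 14
SE = s_d/√n = 6/√15 = 1.5492
t = d̄/SE = 4.7/1.5492 = 3.0338
Critical value: t_{0.025,14} = ±2.145
p-value ≈ 0.0089
Decision: reject H₀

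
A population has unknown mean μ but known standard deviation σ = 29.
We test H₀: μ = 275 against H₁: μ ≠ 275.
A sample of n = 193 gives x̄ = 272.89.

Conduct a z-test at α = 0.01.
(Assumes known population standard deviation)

Answer: z = -1.0108, fail to reject H₀

Derivation:
Standard error: SE = σ/√n = 29/√193 = 2.0875
z-statistic: z = (x̄ - μ₀)/SE = (272.89 - 275)/2.0875 = -1.0108
Critical value: ±2.576
p-value = 0.3121
Decision: fail to reject H₀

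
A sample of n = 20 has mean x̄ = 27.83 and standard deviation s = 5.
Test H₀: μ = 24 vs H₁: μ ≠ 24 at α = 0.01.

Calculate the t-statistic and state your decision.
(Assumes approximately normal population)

df = n - 1 = 19
SE = s/√n = 5/√20 = 1.1180
t = (x̄ - μ₀)/SE = (27.83 - 24)/1.1180 = 3.4258
Critical value: t_{0.005,19} = ±2.861
p-value ≈ 0.0028
Decision: reject H₀

Answer: t = 3.4258, reject H₀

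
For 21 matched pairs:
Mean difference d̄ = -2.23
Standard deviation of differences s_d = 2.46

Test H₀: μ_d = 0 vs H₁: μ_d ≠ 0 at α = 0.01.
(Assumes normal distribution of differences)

Answer: t = -4.1542, reject H₀

Derivation:
df = n - 1 = 20
SE = s_d/√n = 2.46/√21 = 0.5368
t = d̄/SE = -2.23/0.5368 = -4.1542
Critical value: t_{0.005,20} = ±2.845
p-value ≈ 0.0005
Decision: reject H₀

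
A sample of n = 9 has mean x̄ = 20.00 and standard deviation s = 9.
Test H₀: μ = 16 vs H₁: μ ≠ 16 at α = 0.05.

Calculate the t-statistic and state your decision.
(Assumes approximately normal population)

Answer: t = 1.3333, fail to reject H₀

Derivation:
df = n - 1 = 8
SE = s/√n = 9/√9 = 3.0000
t = (x̄ - μ₀)/SE = (20.00 - 16)/3.0000 = 1.3333
Critical value: t_{0.025,8} = ±2.306
p-value ≈ 0.2191
Decision: fail to reject H₀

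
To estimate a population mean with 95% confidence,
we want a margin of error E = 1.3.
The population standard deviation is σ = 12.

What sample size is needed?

z_0.025 = 1.960
n = (z×σ/E)² = (1.960×12/1.3)²
n = 327.3316
Round up: n = 328

Answer: n = 328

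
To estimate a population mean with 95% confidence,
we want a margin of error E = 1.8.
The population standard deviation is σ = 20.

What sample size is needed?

z_0.025 = 1.960
n = (z×σ/E)² = (1.960×20/1.8)²
n = 474.2716
Round up: n = 475

Answer: n = 475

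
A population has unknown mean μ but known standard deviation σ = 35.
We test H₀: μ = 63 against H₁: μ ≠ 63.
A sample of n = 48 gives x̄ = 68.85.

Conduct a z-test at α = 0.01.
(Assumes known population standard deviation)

Standard error: SE = σ/√n = 35/√48 = 5.0518
z-statistic: z = (x̄ - μ₀)/SE = (68.85 - 63)/5.0518 = 1.1580
Critical value: ±2.576
p-value = 0.2469
Decision: fail to reject H₀

Answer: z = 1.1580, fail to reject H₀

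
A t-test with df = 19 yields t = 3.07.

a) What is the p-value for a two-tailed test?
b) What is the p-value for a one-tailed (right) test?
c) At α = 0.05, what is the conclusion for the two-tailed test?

Using t-distribution with df = 19:
a) Two-tailed: p = 2×P(T > 3.07) = 0.0063
b) One-tailed: p = P(T > 3.07) = 0.0032
c) 0.0063 < 0.05, reject H₀

Answer: a) 0.0063, b) 0.0032, c) reject H₀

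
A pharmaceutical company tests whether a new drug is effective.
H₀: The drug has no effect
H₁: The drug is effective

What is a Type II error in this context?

A Type I error (probability α) occurs when we reject a true H₀.
A Type II error (probability β) occurs when we fail to reject a false H₀.

Answer: Failing to detect the drug's effect when it actually works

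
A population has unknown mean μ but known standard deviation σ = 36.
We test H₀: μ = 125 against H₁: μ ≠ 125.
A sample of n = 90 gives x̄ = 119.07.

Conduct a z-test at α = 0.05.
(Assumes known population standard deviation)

Standard error: SE = σ/√n = 36/√90 = 3.7947
z-statistic: z = (x̄ - μ₀)/SE = (119.07 - 125)/3.7947 = -1.5627
Critical value: ±1.960
p-value = 0.1181
Decision: fail to reject H₀

Answer: z = -1.5627, fail to reject H₀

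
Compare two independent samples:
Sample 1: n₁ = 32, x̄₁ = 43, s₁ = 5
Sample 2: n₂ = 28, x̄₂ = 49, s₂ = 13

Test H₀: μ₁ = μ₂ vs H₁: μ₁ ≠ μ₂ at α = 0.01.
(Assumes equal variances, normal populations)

Pooled variance: s²_p = [31×5² + 27×13²]/(58) = 92.0345
s_p = 9.5935
SE = s_p×√(1/n₁ + 1/n₂) = 9.5935×√(1/32 + 1/28) = 2.4826
t = (x̄₁ - x̄₂)/SE = (43 - 49)/2.4826 = -2.4168
df = 58, t-critical = ±2.663
Decision: fail to reject H₀

Answer: t = -2.4168, fail to reject H₀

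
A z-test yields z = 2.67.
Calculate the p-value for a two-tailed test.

Answer: p-value ≈ 0.0076

Derivation:
For z = 2.67:
p = 2×P(Z > |2.67|) = 2×(1 - Φ(2.67)) = 0.0076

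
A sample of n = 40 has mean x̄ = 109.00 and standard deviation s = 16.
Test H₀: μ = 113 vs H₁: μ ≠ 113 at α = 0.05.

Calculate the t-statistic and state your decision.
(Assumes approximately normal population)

Answer: t = -1.5812, fail to reject H₀

Derivation:
df = n - 1 = 39
SE = s/√n = 16/√40 = 2.5298
t = (x̄ - μ₀)/SE = (109.00 - 113)/2.5298 = -1.5812
Critical value: t_{0.025,39} = ±2.023
p-value ≈ 0.1219
Decision: fail to reject H₀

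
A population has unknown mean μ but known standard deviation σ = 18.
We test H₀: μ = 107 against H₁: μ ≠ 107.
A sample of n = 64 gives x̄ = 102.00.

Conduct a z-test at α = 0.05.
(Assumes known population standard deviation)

Standard error: SE = σ/√n = 18/√64 = 2.2500
z-statistic: z = (x̄ - μ₀)/SE = (102.00 - 107)/2.2500 = -2.2222
Critical value: ±1.960
p-value = 0.0263
Decision: reject H₀

Answer: z = -2.2222, reject H₀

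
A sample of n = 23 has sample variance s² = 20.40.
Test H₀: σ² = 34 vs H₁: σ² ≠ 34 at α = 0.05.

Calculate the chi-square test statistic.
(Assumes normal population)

Answer: χ² = 13.2000, fail to reject H₀

Derivation:
df = n - 1 = 22
χ² = (n-1)s²/σ₀² = 22×20.40/34 = 13.2000
Critical values: χ²_{0.975,22} = 10.982, χ²_{0.025,22} = 36.781
Rejection region: χ² < 10.982 or χ² > 36.781
Decision: fail to reject H₀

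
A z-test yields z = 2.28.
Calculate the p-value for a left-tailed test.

For z = 2.28:
p = P(Z < 2.28) = Φ(2.28) = 0.9887

Answer: p-value ≈ 0.9887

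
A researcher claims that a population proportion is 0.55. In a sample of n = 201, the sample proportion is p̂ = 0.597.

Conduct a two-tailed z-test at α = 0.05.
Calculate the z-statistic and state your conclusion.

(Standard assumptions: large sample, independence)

H₀: p = 0.55, H₁: p ≠ 0.55
Standard error: SE = √(p₀(1-p₀)/n) = √(0.55×0.45/201) = 0.035091
z-statistic: z = (p̂ - p₀)/SE = (0.597 - 0.55)/0.035091 = 1.3394
Critical value: z_0.025 = ±1.960
p-value = 0.1804
Decision: fail to reject H₀ at α = 0.05

Answer: z = 1.3394, fail to reject H₀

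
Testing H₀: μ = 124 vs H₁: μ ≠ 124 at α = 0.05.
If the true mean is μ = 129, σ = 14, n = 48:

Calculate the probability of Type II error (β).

SE = σ/√n = 14/√48 = 2.0207
Critical values: μ₀ ± z_0.025×SE = 124 ± 1.960×2.0207
Acceptance region: (120.0394, 127.9606)
Under H₁ (μ = 129): z_high = (127.9606 - 129)/2.0207 = -0.5144, z_low = (120.0394 - 129)/2.0207 = -4.4344
β = P(not reject | H₁) = Φ(-0.5144) - Φ(-4.4344) ≈ 0.3035

Answer: β ≈ 0.3035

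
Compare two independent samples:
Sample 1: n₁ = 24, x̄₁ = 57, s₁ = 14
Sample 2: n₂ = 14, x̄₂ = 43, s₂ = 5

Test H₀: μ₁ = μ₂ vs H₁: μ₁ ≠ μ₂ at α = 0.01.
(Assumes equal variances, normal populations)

Pooled variance: s²_p = [23×14² + 13×5²]/(36) = 134.2500
s_p = 11.5866
SE = s_p×√(1/n₁ + 1/n₂) = 11.5866×√(1/24 + 1/14) = 3.8965
t = (x̄₁ - x̄₂)/SE = (57 - 43)/3.8965 = 3.5930
df = 36, t-critical = ±2.719
Decision: reject H₀

Answer: t = 3.5930, reject H₀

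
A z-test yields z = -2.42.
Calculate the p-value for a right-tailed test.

For z = -2.42:
p = P(Z > -2.42) = 1 - Φ(-2.42) = 0.9922

Answer: p-value ≈ 0.9922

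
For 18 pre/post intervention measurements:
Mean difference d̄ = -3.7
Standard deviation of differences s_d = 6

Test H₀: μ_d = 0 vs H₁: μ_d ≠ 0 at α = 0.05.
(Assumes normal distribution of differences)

df = n - 1 = 17
SE = s_d/√n = 6/√18 = 1.4142
t = d̄/SE = -3.7/1.4142 = -2.6163
Critical value: t_{0.025,17} = ±2.110
p-value ≈ 0.0181
Decision: reject H₀

Answer: t = -2.6163, reject H₀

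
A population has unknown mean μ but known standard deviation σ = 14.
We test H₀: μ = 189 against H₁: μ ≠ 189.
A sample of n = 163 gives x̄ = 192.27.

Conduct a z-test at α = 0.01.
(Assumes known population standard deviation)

Answer: z = 2.9819, reject H₀

Derivation:
Standard error: SE = σ/√n = 14/√163 = 1.0966
z-statistic: z = (x̄ - μ₀)/SE = (192.27 - 189)/1.0966 = 2.9819
Critical value: ±2.576
p-value = 0.0029
Decision: reject H₀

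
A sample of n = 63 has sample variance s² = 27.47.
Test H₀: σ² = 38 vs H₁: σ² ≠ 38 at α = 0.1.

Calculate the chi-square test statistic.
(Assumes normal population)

Answer: χ² = 44.8195, reject H₀

Derivation:
df = n - 1 = 62
χ² = (n-1)s²/σ₀² = 62×27.47/38 = 44.8195
Critical values: χ²_{0.95,62} = 44.889, χ²_{0.05,62} = 81.381
Rejection region: χ² < 44.889 or χ² > 81.381
Decision: reject H₀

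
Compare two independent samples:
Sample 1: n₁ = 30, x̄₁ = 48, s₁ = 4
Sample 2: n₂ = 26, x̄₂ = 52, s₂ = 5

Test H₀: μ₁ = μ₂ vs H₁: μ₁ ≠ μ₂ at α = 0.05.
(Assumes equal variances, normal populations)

Answer: t = -3.3242, reject H₀

Derivation:
Pooled variance: s²_p = [29×4² + 25×5²]/(54) = 20.1667
s_p = 4.4907
SE = s_p×√(1/n₁ + 1/n₂) = 4.4907×√(1/30 + 1/26) = 1.2033
t = (x̄₁ - x̄₂)/SE = (48 - 52)/1.2033 = -3.3242
df = 54, t-critical = ±2.005
Decision: reject H₀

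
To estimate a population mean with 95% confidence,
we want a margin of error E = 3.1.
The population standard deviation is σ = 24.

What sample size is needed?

Answer: n = 231

Derivation:
z_0.025 = 1.960
n = (z×σ/E)² = (1.960×24/3.1)²
n = 230.2561
Round up: n = 231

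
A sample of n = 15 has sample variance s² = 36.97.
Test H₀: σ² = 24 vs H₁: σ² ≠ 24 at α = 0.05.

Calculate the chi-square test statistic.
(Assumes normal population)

Answer: χ² = 21.5658, fail to reject H₀

Derivation:
df = n - 1 = 14
χ² = (n-1)s²/σ₀² = 14×36.97/24 = 21.5658
Critical values: χ²_{0.975,14} = 5.629, χ²_{0.025,14} = 26.119
Rejection region: χ² < 5.629 or χ² > 26.119
Decision: fail to reject H₀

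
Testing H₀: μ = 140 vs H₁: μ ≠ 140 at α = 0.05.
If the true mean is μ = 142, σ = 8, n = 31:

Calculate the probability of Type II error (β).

SE = σ/√n = 8/√31 = 1.4368
Critical values: μ₀ ± z_0.025×SE = 140 ± 1.960×1.4368
Acceptance region: (137.1839, 142.8161)
Under H₁ (μ = 142): z_high = (142.8161 - 142)/1.4368 = 0.5680, z_low = (137.1839 - 142)/1.4368 = -3.3520
β = P(not reject | H₁) = Φ(0.5680) - Φ(-3.3520) ≈ 0.7146

Answer: β ≈ 0.7146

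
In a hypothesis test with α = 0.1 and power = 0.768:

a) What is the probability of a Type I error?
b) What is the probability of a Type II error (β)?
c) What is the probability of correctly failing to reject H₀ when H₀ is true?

Answer: a) 0.1, b) 0.232, c) 0.9

Derivation:
a) Type I error probability = α = 0.1
b) Power = P(reject H₀ | H₁ true) = 1 - β = 0.768, so Type II error probability = β = 1 - Power = 0.232
c) P(fail to reject H₀ | H₀ true) = 1 - α = 0.9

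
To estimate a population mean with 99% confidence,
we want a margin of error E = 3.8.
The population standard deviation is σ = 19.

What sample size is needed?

Answer: n = 166

Derivation:
z_0.005 = 2.576
n = (z×σ/E)² = (2.576×19/3.8)²
n = 165.8944
Round up: n = 166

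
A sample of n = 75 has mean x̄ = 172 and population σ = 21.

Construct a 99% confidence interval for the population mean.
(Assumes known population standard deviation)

Confidence level: 99%, α = 0.01
z_0.005 = 2.576
SE = σ/√n = 21/√75 = 2.4249
Margin of error = 2.576 × 2.4249 = 6.2465
CI: x̄ ± margin = 172 ± 6.2465
CI: (165.7535, 178.2465)

Answer: (165.7535, 178.2465)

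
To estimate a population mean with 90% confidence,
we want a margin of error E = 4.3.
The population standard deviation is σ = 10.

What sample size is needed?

Answer: n = 15

Derivation:
z_0.05 = 1.645
n = (z×σ/E)² = (1.645×10/4.3)²
n = 14.6351
Round up: n = 15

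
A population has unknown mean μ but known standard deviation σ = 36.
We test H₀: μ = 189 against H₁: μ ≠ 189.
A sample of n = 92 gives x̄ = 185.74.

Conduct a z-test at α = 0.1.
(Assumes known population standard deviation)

Standard error: SE = σ/√n = 36/√92 = 3.7533
z-statistic: z = (x̄ - μ₀)/SE = (185.74 - 189)/3.7533 = -0.8686
Critical value: ±1.645
p-value = 0.3851
Decision: fail to reject H₀

Answer: z = -0.8686, fail to reject H₀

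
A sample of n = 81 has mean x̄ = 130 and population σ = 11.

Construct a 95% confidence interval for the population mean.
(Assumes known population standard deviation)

Answer: (127.6045, 132.3955)

Derivation:
Confidence level: 95%, α = 0.05
z_0.025 = 1.960
SE = σ/√n = 11/√81 = 1.2222
Margin of error = 1.960 × 1.2222 = 2.3955
CI: x̄ ± margin = 130 ± 2.3955
CI: (127.6045, 132.3955)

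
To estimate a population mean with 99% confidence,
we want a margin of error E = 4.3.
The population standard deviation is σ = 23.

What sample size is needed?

Answer: n = 190

Derivation:
z_0.005 = 2.576
n = (z×σ/E)² = (2.576×23/4.3)²
n = 189.8499
Round up: n = 190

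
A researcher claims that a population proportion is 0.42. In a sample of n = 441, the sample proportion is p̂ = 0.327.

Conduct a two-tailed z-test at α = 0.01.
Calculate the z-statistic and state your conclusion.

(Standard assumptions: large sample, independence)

H₀: p = 0.42, H₁: p ≠ 0.42
Standard error: SE = √(p₀(1-p₀)/n) = √(0.42×0.58/441) = 0.023503
z-statistic: z = (p̂ - p₀)/SE = (0.327 - 0.42)/0.023503 = -3.9569
Critical value: z_0.005 = ±2.576
p-value = 0.0001
Decision: reject H₀ at α = 0.01

Answer: z = -3.9569, reject H₀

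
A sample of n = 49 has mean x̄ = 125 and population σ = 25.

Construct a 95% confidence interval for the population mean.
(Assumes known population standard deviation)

Answer: (118.0001, 131.9999)

Derivation:
Confidence level: 95%, α = 0.05
z_0.025 = 1.960
SE = σ/√n = 25/√49 = 3.5714
Margin of error = 1.960 × 3.5714 = 6.9999
CI: x̄ ± margin = 125 ± 6.9999
CI: (118.0001, 131.9999)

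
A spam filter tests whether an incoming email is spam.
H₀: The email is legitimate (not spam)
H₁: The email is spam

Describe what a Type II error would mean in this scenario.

Answer: Letting a spam email through to the inbox

Derivation:
A Type I error (probability α) occurs when we reject a true H₀.
A Type II error (probability β) occurs when we fail to reject a false H₀.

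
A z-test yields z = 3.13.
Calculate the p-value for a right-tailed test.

Answer: p-value ≈ 0.0009

Derivation:
For z = 3.13:
p = P(Z > 3.13) = 1 - Φ(3.13) = 0.0009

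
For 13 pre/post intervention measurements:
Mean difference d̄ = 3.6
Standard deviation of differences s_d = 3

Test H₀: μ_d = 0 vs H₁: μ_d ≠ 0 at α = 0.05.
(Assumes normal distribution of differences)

df = n - 1 = 12
SE = s_d/√n = 3/√13 = 0.8321
t = d̄/SE = 3.6/0.8321 = 4.3264
Critical value: t_{0.025,12} = ±2.179
p-value ≈ 0.0010
Decision: reject H₀

Answer: t = 4.3264, reject H₀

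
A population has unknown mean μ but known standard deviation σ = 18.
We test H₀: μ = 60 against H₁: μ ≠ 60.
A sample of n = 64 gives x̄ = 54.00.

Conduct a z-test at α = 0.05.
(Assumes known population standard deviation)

Standard error: SE = σ/√n = 18/√64 = 2.2500
z-statistic: z = (x̄ - μ₀)/SE = (54.00 - 60)/2.2500 = -2.6667
Critical value: ±1.960
p-value = 0.0077
Decision: reject H₀

Answer: z = -2.6667, reject H₀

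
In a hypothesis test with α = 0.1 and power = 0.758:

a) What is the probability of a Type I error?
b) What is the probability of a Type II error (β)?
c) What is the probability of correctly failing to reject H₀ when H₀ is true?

a) Type I error probability = α = 0.1
b) Power = P(reject H₀ | H₁ true) = 1 - β = 0.758, so Type II error probability = β = 1 - Power = 0.242
c) P(fail to reject H₀ | H₀ true) = 1 - α = 0.9

Answer: a) 0.1, b) 0.242, c) 0.9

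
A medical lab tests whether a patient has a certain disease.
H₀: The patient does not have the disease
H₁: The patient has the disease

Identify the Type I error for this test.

Answer: Diagnosing a healthy patient as having the disease (false positive)

Derivation:
Type I error (α): Rejecting H₀ when H₀ is true
Type II error (β): Failing to reject H₀ when H₁ is true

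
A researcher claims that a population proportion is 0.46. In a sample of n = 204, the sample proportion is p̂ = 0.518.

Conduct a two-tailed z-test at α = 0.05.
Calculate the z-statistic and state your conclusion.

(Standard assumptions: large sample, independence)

Answer: z = 1.6621, fail to reject H₀

Derivation:
H₀: p = 0.46, H₁: p ≠ 0.46
Standard error: SE = √(p₀(1-p₀)/n) = √(0.46×0.54/204) = 0.034895
z-statistic: z = (p̂ - p₀)/SE = (0.518 - 0.46)/0.034895 = 1.6621
Critical value: z_0.025 = ±1.960
p-value = 0.0965
Decision: fail to reject H₀ at α = 0.05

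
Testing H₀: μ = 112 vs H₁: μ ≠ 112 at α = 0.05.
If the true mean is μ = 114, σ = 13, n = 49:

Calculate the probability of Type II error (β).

SE = σ/√n = 13/√49 = 1.8571
Critical values: μ₀ ± z_0.025×SE = 112 ± 1.960×1.8571
Acceptance region: (108.3601, 115.6399)
Under H₁ (μ = 114): z_high = (115.6399 - 114)/1.8571 = 0.8830, z_low = (108.3601 - 114)/1.8571 = -3.0369
β = P(not reject | H₁) = Φ(0.8830) - Φ(-3.0369) ≈ 0.8102

Answer: β ≈ 0.8102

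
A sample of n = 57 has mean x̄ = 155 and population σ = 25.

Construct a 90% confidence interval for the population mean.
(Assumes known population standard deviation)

Answer: (149.5529, 160.4471)

Derivation:
Confidence level: 90%, α = 0.1
z_0.05 = 1.645
SE = σ/√n = 25/√57 = 3.3113
Margin of error = 1.645 × 3.3113 = 5.4471
CI: x̄ ± margin = 155 ± 5.4471
CI: (149.5529, 160.4471)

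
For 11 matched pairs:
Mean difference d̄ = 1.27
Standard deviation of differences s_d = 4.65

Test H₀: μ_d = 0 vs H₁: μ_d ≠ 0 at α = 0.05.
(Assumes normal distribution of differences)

df = n - 1 = 10
SE = s_d/√n = 4.65/√11 = 1.4020
t = d̄/SE = 1.27/1.4020 = 0.9058
Critical value: t_{0.025,10} = ±2.228
p-value ≈ 0.3863
Decision: fail to reject H₀

Answer: t = 0.9058, fail to reject H₀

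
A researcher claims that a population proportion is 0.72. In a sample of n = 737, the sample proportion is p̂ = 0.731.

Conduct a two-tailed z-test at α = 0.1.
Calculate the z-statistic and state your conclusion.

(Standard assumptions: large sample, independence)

H₀: p = 0.72, H₁: p ≠ 0.72
Standard error: SE = √(p₀(1-p₀)/n) = √(0.72×0.28/737) = 0.016539
z-statistic: z = (p̂ - p₀)/SE = (0.731 - 0.72)/0.016539 = 0.6651
Critical value: z_0.05 = ±1.645
p-value = 0.5060
Decision: fail to reject H₀ at α = 0.1

Answer: z = 0.6651, fail to reject H₀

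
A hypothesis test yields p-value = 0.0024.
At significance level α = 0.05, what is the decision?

Answer: reject H₀

Derivation:
Compare p-value to α:
0.0024 < 0.05
Decision: reject H₀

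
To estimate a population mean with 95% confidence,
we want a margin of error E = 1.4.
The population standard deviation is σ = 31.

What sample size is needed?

z_0.025 = 1.960
n = (z×σ/E)² = (1.960×31/1.4)²
n = 1883.5600
Round up: n = 1884

Answer: n = 1884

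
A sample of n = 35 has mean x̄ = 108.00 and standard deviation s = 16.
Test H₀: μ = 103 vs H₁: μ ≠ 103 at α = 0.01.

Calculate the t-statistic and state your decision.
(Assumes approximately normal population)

Answer: t = 1.8488, fail to reject H₀

Derivation:
df = n - 1 = 34
SE = s/√n = 16/√35 = 2.7045
t = (x̄ - μ₀)/SE = (108.00 - 103)/2.7045 = 1.8488
Critical value: t_{0.005,34} = ±2.728
p-value ≈ 0.0732
Decision: fail to reject H₀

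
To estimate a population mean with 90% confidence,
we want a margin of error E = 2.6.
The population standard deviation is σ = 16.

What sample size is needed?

z_0.05 = 1.645
n = (z×σ/E)² = (1.645×16/2.6)²
n = 102.4767
Round up: n = 103

Answer: n = 103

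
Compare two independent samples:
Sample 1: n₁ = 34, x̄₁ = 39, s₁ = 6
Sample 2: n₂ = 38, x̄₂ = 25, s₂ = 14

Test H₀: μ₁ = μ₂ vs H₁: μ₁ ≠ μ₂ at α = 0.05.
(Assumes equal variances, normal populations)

Pooled variance: s²_p = [33×6² + 37×14²]/(70) = 120.5714
s_p = 10.9805
SE = s_p×√(1/n₁ + 1/n₂) = 10.9805×√(1/34 + 1/38) = 2.5921
t = (x̄₁ - x̄₂)/SE = (39 - 25)/2.5921 = 5.4010
df = 70, t-critical = ±1.994
Decision: reject H₀

Answer: t = 5.4010, reject H₀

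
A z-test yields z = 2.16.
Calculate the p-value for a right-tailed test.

For z = 2.16:
p = P(Z > 2.16) = 1 - Φ(2.16) = 0.0154

Answer: p-value ≈ 0.0154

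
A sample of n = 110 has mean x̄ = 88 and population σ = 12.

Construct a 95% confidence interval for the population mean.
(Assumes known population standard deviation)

Answer: (85.7574, 90.2426)

Derivation:
Confidence level: 95%, α = 0.05
z_0.025 = 1.960
SE = σ/√n = 12/√110 = 1.1442
Margin of error = 1.960 × 1.1442 = 2.2426
CI: x̄ ± margin = 88 ± 2.2426
CI: (85.7574, 90.2426)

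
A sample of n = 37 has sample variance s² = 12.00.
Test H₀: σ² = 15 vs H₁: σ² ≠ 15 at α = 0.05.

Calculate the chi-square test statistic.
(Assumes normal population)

Answer: χ² = 28.8000, fail to reject H₀

Derivation:
df = n - 1 = 36
χ² = (n-1)s²/σ₀² = 36×12.00/15 = 28.8000
Critical values: χ²_{0.975,36} = 21.336, χ²_{0.025,36} = 54.437
Rejection region: χ² < 21.336 or χ² > 54.437
Decision: fail to reject H₀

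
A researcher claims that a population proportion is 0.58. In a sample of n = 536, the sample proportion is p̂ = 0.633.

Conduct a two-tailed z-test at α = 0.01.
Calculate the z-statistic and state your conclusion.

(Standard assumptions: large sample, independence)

H₀: p = 0.58, H₁: p ≠ 0.58
Standard error: SE = √(p₀(1-p₀)/n) = √(0.58×0.42/536) = 0.021318
z-statistic: z = (p̂ - p₀)/SE = (0.633 - 0.58)/0.021318 = 2.4862
Critical value: z_0.005 = ±2.576
p-value = 0.0129
Decision: fail to reject H₀ at α = 0.01

Answer: z = 2.4862, fail to reject H₀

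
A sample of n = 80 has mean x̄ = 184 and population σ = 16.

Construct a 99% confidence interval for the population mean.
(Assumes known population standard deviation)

Confidence level: 99%, α = 0.01
z_0.005 = 2.576
SE = σ/√n = 16/√80 = 1.7889
Margin of error = 2.576 × 1.7889 = 4.6082
CI: x̄ ± margin = 184 ± 4.6082
CI: (179.3918, 188.6082)

Answer: (179.3918, 188.6082)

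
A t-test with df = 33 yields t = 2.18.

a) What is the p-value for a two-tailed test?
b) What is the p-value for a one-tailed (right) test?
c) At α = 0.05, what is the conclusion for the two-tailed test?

Answer: a) 0.0365, b) 0.0182, c) reject H₀

Derivation:
Using t-distribution with df = 33:
a) Two-tailed: p = 2×P(T > 2.18) = 0.0365
b) One-tailed: p = P(T > 2.18) = 0.0182
c) 0.0365 < 0.05, reject H₀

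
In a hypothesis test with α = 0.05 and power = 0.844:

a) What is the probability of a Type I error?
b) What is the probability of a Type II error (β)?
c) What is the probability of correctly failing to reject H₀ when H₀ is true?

a) Type I error probability = α = 0.05
b) Power = P(reject H₀ | H₁ true) = 1 - β = 0.844, so Type II error probability = β = 1 - Power = 0.156
c) P(fail to reject H₀ | H₀ true) = 1 - α = 0.95

Answer: a) 0.05, b) 0.156, c) 0.95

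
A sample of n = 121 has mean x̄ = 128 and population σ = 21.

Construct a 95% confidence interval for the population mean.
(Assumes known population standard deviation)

Confidence level: 95%, α = 0.05
z_0.025 = 1.960
SE = σ/√n = 21/√121 = 1.9091
Margin of error = 1.960 × 1.9091 = 3.7418
CI: x̄ ± margin = 128 ± 3.7418
CI: (124.2582, 131.7418)

Answer: (124.2582, 131.7418)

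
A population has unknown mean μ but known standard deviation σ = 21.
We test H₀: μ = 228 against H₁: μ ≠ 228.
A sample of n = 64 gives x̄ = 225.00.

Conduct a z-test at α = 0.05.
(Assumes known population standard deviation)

Answer: z = -1.1429, fail to reject H₀

Derivation:
Standard error: SE = σ/√n = 21/√64 = 2.6250
z-statistic: z = (x̄ - μ₀)/SE = (225.00 - 228)/2.6250 = -1.1429
Critical value: ±1.960
p-value = 0.2531
Decision: fail to reject H₀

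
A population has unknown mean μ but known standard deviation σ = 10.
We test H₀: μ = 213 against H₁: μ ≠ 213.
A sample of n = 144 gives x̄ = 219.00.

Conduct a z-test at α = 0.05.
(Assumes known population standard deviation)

Standard error: SE = σ/√n = 10/√144 = 0.8333
z-statistic: z = (x̄ - μ₀)/SE = (219.00 - 213)/0.8333 = 7.2003
Critical value: ±1.960
p-value < 0.0001
Decision: reject H₀

Answer: z = 7.2003, reject H₀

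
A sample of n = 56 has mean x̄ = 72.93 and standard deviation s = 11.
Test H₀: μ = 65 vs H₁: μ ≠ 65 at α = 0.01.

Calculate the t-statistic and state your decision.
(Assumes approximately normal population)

df = n - 1 = 55
SE = s/√n = 11/√56 = 1.4699
t = (x̄ - μ₀)/SE = (72.93 - 65)/1.4699 = 5.3949
Critical value: t_{0.005,55} = ±2.668
p-value < 0.0001
Decision: reject H₀

Answer: t = 5.3949, reject H₀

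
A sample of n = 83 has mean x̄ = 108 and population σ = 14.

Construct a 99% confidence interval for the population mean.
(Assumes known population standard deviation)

Answer: (104.0415, 111.9585)

Derivation:
Confidence level: 99%, α = 0.01
z_0.005 = 2.576
SE = σ/√n = 14/√83 = 1.5367
Margin of error = 2.576 × 1.5367 = 3.9585
CI: x̄ ± margin = 108 ± 3.9585
CI: (104.0415, 111.9585)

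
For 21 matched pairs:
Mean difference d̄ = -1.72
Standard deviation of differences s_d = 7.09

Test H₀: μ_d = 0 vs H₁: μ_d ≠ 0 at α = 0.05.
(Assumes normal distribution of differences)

Answer: t = -1.1117, fail to reject H₀

Derivation:
df = n - 1 = 20
SE = s_d/√n = 7.09/√21 = 1.5472
t = d̄/SE = -1.72/1.5472 = -1.1117
Critical value: t_{0.025,20} = ±2.086
p-value ≈ 0.2795
Decision: fail to reject H₀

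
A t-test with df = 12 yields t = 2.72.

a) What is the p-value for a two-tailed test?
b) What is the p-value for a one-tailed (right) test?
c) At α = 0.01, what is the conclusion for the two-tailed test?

Answer: a) 0.0186, b) 0.0093, c) fail to reject H₀

Derivation:
Using t-distribution with df = 12:
a) Two-tailed: p = 2×P(T > 2.72) = 0.0186
b) One-tailed: p = P(T > 2.72) = 0.0093
c) 0.0186 ≥ 0.01, fail to reject H₀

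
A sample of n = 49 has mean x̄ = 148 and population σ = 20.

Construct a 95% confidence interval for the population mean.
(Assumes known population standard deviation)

Confidence level: 95%, α = 0.05
z_0.025 = 1.960
SE = σ/√n = 20/√49 = 2.8571
Margin of error = 1.960 × 2.8571 = 5.5999
CI: x̄ ± margin = 148 ± 5.5999
CI: (142.4001, 153.5999)

Answer: (142.4001, 153.5999)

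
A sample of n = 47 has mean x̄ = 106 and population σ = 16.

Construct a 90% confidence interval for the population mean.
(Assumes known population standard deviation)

Answer: (102.1609, 109.8391)

Derivation:
Confidence level: 90%, α = 0.1
z_0.05 = 1.645
SE = σ/√n = 16/√47 = 2.3338
Margin of error = 1.645 × 2.3338 = 3.8391
CI: x̄ ± margin = 106 ± 3.8391
CI: (102.1609, 109.8391)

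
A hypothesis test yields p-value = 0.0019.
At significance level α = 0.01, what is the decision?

Answer: reject H₀

Derivation:
Compare p-value to α:
0.0019 < 0.01
Decision: reject H₀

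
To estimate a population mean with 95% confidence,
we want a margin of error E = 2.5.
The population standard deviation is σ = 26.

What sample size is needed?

z_0.025 = 1.960
n = (z×σ/E)² = (1.960×26/2.5)²
n = 415.5075
Round up: n = 416

Answer: n = 416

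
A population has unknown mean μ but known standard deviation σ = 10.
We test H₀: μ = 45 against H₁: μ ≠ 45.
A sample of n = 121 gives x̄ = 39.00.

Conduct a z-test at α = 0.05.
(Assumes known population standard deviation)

Answer: z = -6.5999, reject H₀

Derivation:
Standard error: SE = σ/√n = 10/√121 = 0.9091
z-statistic: z = (x̄ - μ₀)/SE = (39.00 - 45)/0.9091 = -6.5999
Critical value: ±1.960
p-value < 0.0001
Decision: reject H₀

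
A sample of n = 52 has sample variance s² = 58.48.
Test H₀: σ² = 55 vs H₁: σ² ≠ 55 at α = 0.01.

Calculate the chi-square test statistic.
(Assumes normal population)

Answer: χ² = 54.2269, fail to reject H₀

Derivation:
df = n - 1 = 51
χ² = (n-1)s²/σ₀² = 51×58.48/55 = 54.2269
Critical values: χ²_{0.995,51} = 28.735, χ²_{0.005,51} = 80.747
Rejection region: χ² < 28.735 or χ² > 80.747
Decision: fail to reject H₀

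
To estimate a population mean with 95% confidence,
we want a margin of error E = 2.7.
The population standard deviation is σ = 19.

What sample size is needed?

z_0.025 = 1.960
n = (z×σ/E)² = (1.960×19/2.7)²
n = 190.2356
Round up: n = 191

Answer: n = 191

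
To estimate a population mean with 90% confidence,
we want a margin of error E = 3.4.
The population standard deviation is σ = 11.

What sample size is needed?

z_0.05 = 1.645
n = (z×σ/E)² = (1.645×11/3.4)²
n = 28.3243
Round up: n = 29

Answer: n = 29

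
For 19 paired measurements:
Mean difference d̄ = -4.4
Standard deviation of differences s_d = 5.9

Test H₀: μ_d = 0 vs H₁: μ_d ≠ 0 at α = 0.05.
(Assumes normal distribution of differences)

Answer: t = -3.2506, reject H₀

Derivation:
df = n - 1 = 18
SE = s_d/√n = 5.9/√19 = 1.3536
t = d̄/SE = -4.4/1.3536 = -3.2506
Critical value: t_{0.025,18} = ±2.101
p-value ≈ 0.0044
Decision: reject H₀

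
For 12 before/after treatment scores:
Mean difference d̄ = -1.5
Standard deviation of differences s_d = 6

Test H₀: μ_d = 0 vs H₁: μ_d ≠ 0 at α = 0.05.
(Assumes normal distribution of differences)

df = n - 1 = 11
SE = s_d/√n = 6/√12 = 1.7321
t = d̄/SE = -1.5/1.7321 = -0.8660
Critical value: t_{0.025,11} = ±2.201
p-value ≈ 0.4050
Decision: fail to reject H₀

Answer: t = -0.8660, fail to reject H₀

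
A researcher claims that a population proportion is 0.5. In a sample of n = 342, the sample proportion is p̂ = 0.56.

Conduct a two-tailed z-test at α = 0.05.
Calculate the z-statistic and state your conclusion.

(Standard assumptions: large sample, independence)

Answer: z = 2.2192, reject H₀

Derivation:
H₀: p = 0.5, H₁: p ≠ 0.5
Standard error: SE = √(p₀(1-p₀)/n) = √(0.5×0.5/342) = 0.027037
z-statistic: z = (p̂ - p₀)/SE = (0.56 - 0.5)/0.027037 = 2.2192
Critical value: z_0.025 = ±1.960
p-value = 0.0265
Decision: reject H₀ at α = 0.05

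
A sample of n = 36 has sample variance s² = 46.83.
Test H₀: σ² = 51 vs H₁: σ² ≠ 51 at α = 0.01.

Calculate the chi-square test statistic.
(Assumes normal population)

df = n - 1 = 35
χ² = (n-1)s²/σ₀² = 35×46.83/51 = 32.1382
Critical values: χ²_{0.995,35} = 17.192, χ²_{0.005,35} = 60.275
Rejection region: χ² < 17.192 or χ² > 60.275
Decision: fail to reject H₀

Answer: χ² = 32.1382, fail to reject H₀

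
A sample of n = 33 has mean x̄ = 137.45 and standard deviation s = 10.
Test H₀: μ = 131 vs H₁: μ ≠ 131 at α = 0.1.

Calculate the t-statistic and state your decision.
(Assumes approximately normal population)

Answer: t = 3.7052, reject H₀

Derivation:
df = n - 1 = 32
SE = s/√n = 10/√33 = 1.7408
t = (x̄ - μ₀)/SE = (137.45 - 131)/1.7408 = 3.7052
Critical value: t_{0.05,32} = ±1.694
p-value ≈ 0.0008
Decision: reject H₀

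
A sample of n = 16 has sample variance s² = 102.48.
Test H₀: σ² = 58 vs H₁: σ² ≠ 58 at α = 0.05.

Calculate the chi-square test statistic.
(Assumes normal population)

df = n - 1 = 15
χ² = (n-1)s²/σ₀² = 15×102.48/58 = 26.5034
Critical values: χ²_{0.975,15} = 6.262, χ²_{0.025,15} = 27.488
Rejection region: χ² < 6.262 or χ² > 27.488
Decision: fail to reject H₀

Answer: χ² = 26.5034, fail to reject H₀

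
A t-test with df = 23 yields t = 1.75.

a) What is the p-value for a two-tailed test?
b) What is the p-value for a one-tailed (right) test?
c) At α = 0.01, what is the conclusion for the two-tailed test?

Answer: a) 0.0934, b) 0.0467, c) fail to reject H₀

Derivation:
Using t-distribution with df = 23:
a) Two-tailed: p = 2×P(T > 1.75) = 0.0934
b) One-tailed: p = P(T > 1.75) = 0.0467
c) 0.0934 ≥ 0.01, fail to reject H₀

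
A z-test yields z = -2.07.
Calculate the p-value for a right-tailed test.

Answer: p-value ≈ 0.9808

Derivation:
For z = -2.07:
p = P(Z > -2.07) = 1 - Φ(-2.07) = 0.9808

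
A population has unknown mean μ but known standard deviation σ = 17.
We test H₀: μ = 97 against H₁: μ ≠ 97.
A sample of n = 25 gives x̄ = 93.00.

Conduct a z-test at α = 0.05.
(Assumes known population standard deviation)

Answer: z = -1.1765, fail to reject H₀

Derivation:
Standard error: SE = σ/√n = 17/√25 = 3.4000
z-statistic: z = (x̄ - μ₀)/SE = (93.00 - 97)/3.4000 = -1.1765
Critical value: ±1.960
p-value = 0.2394
Decision: fail to reject H₀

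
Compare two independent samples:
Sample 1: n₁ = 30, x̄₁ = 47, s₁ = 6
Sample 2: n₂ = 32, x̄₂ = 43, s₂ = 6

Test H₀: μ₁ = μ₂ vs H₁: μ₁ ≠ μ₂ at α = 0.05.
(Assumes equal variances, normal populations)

Pooled variance: s²_p = [29×6² + 31×6²]/(60) = 36.0000
s_p = 6.0000
SE = s_p×√(1/n₁ + 1/n₂) = 6.0000×√(1/30 + 1/32) = 1.5248
t = (x̄₁ - x̄₂)/SE = (47 - 43)/1.5248 = 2.6233
df = 60, t-critical = ±2.000
Decision: reject H₀

Answer: t = 2.6233, reject H₀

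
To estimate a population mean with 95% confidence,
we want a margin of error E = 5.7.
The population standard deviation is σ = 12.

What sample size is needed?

z_0.025 = 1.960
n = (z×σ/E)² = (1.960×12/5.7)²
n = 17.0265
Round up: n = 18

Answer: n = 18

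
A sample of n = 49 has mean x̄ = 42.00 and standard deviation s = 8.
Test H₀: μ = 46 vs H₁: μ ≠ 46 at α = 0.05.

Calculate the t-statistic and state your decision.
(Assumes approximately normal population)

Answer: t = -3.4999, reject H₀

Derivation:
df = n - 1 = 48
SE = s/√n = 8/√49 = 1.1429
t = (x̄ - μ₀)/SE = (42.00 - 46)/1.1429 = -3.4999
Critical value: t_{0.025,48} = ±2.011
p-value ≈ 0.0010
Decision: reject H₀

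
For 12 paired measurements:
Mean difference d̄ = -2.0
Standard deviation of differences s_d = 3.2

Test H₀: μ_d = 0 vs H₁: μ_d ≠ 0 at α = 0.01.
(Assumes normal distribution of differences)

Answer: t = -2.1650, fail to reject H₀

Derivation:
df = n - 1 = 11
SE = s_d/√n = 3.2/√12 = 0.9238
t = d̄/SE = -2.0/0.9238 = -2.1650
Critical value: t_{0.005,11} = ±3.106
p-value ≈ 0.0532
Decision: fail to reject H₀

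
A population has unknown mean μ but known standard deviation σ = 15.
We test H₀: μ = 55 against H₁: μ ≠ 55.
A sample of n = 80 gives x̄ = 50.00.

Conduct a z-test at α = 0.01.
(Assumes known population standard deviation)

Answer: z = -2.9813, reject H₀

Derivation:
Standard error: SE = σ/√n = 15/√80 = 1.6771
z-statistic: z = (x̄ - μ₀)/SE = (50.00 - 55)/1.6771 = -2.9813
Critical value: ±2.576
p-value = 0.0029
Decision: reject H₀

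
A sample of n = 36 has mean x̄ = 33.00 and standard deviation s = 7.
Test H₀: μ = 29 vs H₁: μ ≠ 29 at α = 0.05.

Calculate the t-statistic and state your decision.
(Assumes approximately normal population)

Answer: t = 3.4285, reject H₀

Derivation:
df = n - 1 = 35
SE = s/√n = 7/√36 = 1.1667
t = (x̄ - μ₀)/SE = (33.00 - 29)/1.1667 = 3.4285
Critical value: t_{0.025,35} = ±2.030
p-value ≈ 0.0016
Decision: reject H₀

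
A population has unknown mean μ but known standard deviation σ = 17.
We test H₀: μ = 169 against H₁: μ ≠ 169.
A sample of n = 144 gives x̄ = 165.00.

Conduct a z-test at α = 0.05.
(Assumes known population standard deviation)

Standard error: SE = σ/√n = 17/√144 = 1.4167
z-statistic: z = (x̄ - μ₀)/SE = (165.00 - 169)/1.4167 = -2.8235
Critical value: ±1.960
p-value = 0.0048
Decision: reject H₀

Answer: z = -2.8235, reject H₀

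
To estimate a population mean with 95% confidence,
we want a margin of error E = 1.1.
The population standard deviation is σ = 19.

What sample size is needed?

Answer: n = 1147

Derivation:
z_0.025 = 1.960
n = (z×σ/E)² = (1.960×19/1.1)²
n = 1146.1302
Round up: n = 1147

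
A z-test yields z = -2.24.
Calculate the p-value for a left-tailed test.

For z = -2.24:
p = P(Z < -2.24) = Φ(-2.24) = 0.0125

Answer: p-value ≈ 0.0125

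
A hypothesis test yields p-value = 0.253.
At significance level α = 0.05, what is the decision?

Compare p-value to α:
0.253 ≥ 0.05
Decision: fail to reject H₀

Answer: fail to reject H₀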